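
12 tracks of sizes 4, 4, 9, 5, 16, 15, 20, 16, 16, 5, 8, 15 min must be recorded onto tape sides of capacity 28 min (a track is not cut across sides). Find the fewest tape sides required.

Total = 20 + 16 + 16 + 16 + 15 + 15 + 9 + 8 + 5 + 5 + 4 + 4 = 133 min.
Lower bound: ⌈133/28⌉ = 5 tape sides.
Also, 6 tracks each exceed 14 min, and no two of those can share a side, so at least 6 tape sides are needed.
A packing using 6 tape sides:
  side 1: 20 + 8 = 28
  side 2: 16 + 9 = 25
  side 3: 16 + 5 + 5 = 26
  side 4: 16 + 4 + 4 = 24
  side 5: 15 = 15
  side 6: 15 = 15
This matches the lower bound, so 6 is optimal.

6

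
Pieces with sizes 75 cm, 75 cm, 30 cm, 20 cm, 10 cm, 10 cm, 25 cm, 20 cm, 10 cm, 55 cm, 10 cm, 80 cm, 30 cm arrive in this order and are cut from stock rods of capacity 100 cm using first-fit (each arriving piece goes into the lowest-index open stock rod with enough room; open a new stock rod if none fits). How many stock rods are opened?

5

  75 → stock rod 1 (new)  [load 75/100]
  75 → stock rod 2 (new)  [load 75/100]
  30 → stock rod 3 (new)  [load 30/100]
  20 → stock rod 1  [load 95/100]
  10 → stock rod 2  [load 85/100]
  10 → stock rod 2  [load 95/100]
  25 → stock rod 3  [load 55/100]
  20 → stock rod 3  [load 75/100]
  10 → stock rod 3  [load 85/100]
  55 → stock rod 4 (new)  [load 55/100]
  10 → stock rod 3  [load 95/100]
  80 → stock rod 5 (new)  [load 80/100]
  30 → stock rod 4  [load 85/100]
5 stock rods opened.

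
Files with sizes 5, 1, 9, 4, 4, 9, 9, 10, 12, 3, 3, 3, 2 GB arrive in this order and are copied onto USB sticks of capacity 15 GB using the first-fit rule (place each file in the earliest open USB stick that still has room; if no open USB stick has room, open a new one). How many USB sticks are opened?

6

  5 → USB stick 1 (new)  [load 5/15]
  1 → USB stick 1  [load 6/15]
  9 → USB stick 1  [load 15/15]
  4 → USB stick 2 (new)  [load 4/15]
  4 → USB stick 2  [load 8/15]
  9 → USB stick 3 (new)  [load 9/15]
  9 → USB stick 4 (new)  [load 9/15]
  10 → USB stick 5 (new)  [load 10/15]
  12 → USB stick 6 (new)  [load 12/15]
  3 → USB stick 2  [load 11/15]
  3 → USB stick 2  [load 14/15]
  3 → USB stick 3  [load 12/15]
  2 → USB stick 3  [load 14/15]
6 USB sticks opened.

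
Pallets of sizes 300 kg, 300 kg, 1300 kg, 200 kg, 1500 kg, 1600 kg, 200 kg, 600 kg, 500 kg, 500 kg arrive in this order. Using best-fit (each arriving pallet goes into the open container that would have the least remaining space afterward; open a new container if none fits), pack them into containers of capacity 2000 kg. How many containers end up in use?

  300 → container 1 (new)  [load 300/2000]
  300 → container 1  [load 600/2000]
  1300 → container 1  [load 1900/2000]
  200 → container 2 (new)  [load 200/2000]
  1500 → container 2  [load 1700/2000]
  1600 → container 3 (new)  [load 1600/2000]
  200 → container 2  [load 1900/2000]
  600 → container 4 (new)  [load 600/2000]
  500 → container 4  [load 1100/2000]
  500 → container 4  [load 1600/2000]
4 containers opened.

4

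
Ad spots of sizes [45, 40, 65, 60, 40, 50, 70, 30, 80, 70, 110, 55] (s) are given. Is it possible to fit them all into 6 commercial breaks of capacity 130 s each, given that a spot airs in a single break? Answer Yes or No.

A valid assignment using 6 commercial breaks:
  break 1: 110 = 110
  break 2: 80 + 50 = 130
  break 3: 70 + 60 = 130
  break 4: 70 + 55 = 125
  break 5: 65 + 45 = 110
  break 6: 40 + 40 + 30 = 110
Every load is within 130 s, so 6 commercial breaks suffice.

Yes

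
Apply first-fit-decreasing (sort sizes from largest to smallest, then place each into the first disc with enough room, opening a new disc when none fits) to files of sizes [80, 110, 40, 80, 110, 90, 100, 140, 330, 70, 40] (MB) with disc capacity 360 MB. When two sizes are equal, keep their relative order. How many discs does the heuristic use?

Sorted descending: 330, 140, 110, 110, 100, 90, 80, 80, 70, 40, 40.
  330 → disc 1 (new)  [load 330/360]
  140 → disc 2 (new)  [load 140/360]
  110 → disc 2  [load 250/360]
  110 → disc 2  [load 360/360]
  100 → disc 3 (new)  [load 100/360]
  90 → disc 3  [load 190/360]
  80 → disc 3  [load 270/360]
  80 → disc 3  [load 350/360]
  70 → disc 4 (new)  [load 70/360]
  40 → disc 4  [load 110/360]
  40 → disc 4  [load 150/360]
4 discs opened.

4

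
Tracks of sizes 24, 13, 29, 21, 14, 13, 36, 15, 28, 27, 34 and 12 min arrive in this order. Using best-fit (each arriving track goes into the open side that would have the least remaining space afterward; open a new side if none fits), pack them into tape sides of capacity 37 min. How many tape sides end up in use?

9

  24 → side 1 (new)  [load 24/37]
  13 → side 1  [load 37/37]
  29 → side 2 (new)  [load 29/37]
  21 → side 3 (new)  [load 21/37]
  14 → side 3  [load 35/37]
  13 → side 4 (new)  [load 13/37]
  36 → side 5 (new)  [load 36/37]
  15 → side 4  [load 28/37]
  28 → side 6 (new)  [load 28/37]
  27 → side 7 (new)  [load 27/37]
  34 → side 8 (new)  [load 34/37]
  12 → side 9 (new)  [load 12/37]
9 tape sides opened.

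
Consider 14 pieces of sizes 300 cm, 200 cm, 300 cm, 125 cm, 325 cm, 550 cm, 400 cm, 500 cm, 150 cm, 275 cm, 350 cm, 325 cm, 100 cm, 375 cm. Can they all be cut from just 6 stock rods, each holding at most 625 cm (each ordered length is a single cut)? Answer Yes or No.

No

Total = 4275 cm; ⌈4275/625⌉ = 7.
At least 7 stock rods are required, but only 6 are allowed.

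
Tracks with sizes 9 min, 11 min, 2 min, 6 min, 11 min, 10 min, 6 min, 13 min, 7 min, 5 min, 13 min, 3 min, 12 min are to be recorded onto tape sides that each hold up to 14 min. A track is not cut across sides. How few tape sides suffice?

9

Total = 13 + 13 + 12 + 11 + 11 + 10 + 9 + 7 + 6 + 6 + 5 + 3 + 2 = 108 min.
Lower bound: ⌈108/14⌉ = 8 tape sides.
A packing using 9 tape sides:
  side 1: 13 = 13
  side 2: 13 = 13
  side 3: 12 + 2 = 14
  side 4: 11 + 3 = 14
  side 5: 11 = 11
  side 6: 10 = 10
  side 7: 9 + 5 = 14
  side 8: 7 + 6 = 13
  side 9: 6 = 6
No arrangement into 8 tape sides stays within capacity, so 9 is optimal.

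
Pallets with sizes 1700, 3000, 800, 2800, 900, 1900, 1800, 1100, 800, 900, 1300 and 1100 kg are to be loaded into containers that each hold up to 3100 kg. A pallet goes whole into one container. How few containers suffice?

7

Total = 3000 + 2800 + 1900 + 1800 + 1700 + 1300 + 1100 + 1100 + 900 + 900 + 800 + 800 = 18100 kg.
Lower bound: ⌈18100/3100⌉ = 6 containers.
A packing using 7 containers:
  container 1: 3000 = 3000
  container 2: 2800 = 2800
  container 3: 1900 + 1100 = 3000
  container 4: 1800 + 1300 = 3100
  container 5: 1700 + 1100 = 2800
  container 6: 900 + 900 + 800 = 2600
  container 7: 800 = 800
No arrangement into 6 containers stays within capacity, so 7 is optimal.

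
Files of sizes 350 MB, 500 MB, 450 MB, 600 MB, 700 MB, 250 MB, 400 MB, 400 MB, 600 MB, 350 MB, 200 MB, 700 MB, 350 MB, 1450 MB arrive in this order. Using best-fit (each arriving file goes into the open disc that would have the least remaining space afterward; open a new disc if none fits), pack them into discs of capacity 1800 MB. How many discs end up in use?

5

  350 → disc 1 (new)  [load 350/1800]
  500 → disc 1  [load 850/1800]
  450 → disc 1  [load 1300/1800]
  600 → disc 2 (new)  [load 600/1800]
  700 → disc 2  [load 1300/1800]
  250 → disc 1  [load 1550/1800]
  400 → disc 2  [load 1700/1800]
  400 → disc 3 (new)  [load 400/1800]
  600 → disc 3  [load 1000/1800]
  350 → disc 3  [load 1350/1800]
  200 → disc 1  [load 1750/1800]
  700 → disc 4 (new)  [load 700/1800]
  350 → disc 3  [load 1700/1800]
  1450 → disc 5 (new)  [load 1450/1800]
5 discs opened.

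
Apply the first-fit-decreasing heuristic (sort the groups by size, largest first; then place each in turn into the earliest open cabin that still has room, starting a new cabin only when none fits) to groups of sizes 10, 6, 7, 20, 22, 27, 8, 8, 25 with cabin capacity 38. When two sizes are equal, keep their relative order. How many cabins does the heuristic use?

Sorted descending: 27, 25, 22, 20, 10, 8, 8, 7, 6.
  27 → cabin 1 (new)  [load 27/38]
  25 → cabin 2 (new)  [load 25/38]
  22 → cabin 3 (new)  [load 22/38]
  20 → cabin 4 (new)  [load 20/38]
  10 → cabin 1  [load 37/38]
  8 → cabin 2  [load 33/38]
  8 → cabin 3  [load 30/38]
  7 → cabin 3  [load 37/38]
  6 → cabin 4  [load 26/38]
4 cabins opened.

4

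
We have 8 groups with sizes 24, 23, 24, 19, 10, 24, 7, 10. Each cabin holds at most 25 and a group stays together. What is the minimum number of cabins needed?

Total = 24 + 24 + 24 + 23 + 19 + 10 + 10 + 7 = 141.
Lower bound: ⌈141/25⌉ = 6 cabins.
A packing using 7 cabins:
  cabin 1: 24 = 24
  cabin 2: 24 = 24
  cabin 3: 24 = 24
  cabin 4: 23 = 23
  cabin 5: 19 = 19
  cabin 6: 10 + 10 = 20
  cabin 7: 7 = 7
No arrangement into 6 cabins stays within capacity, so 7 is optimal.

7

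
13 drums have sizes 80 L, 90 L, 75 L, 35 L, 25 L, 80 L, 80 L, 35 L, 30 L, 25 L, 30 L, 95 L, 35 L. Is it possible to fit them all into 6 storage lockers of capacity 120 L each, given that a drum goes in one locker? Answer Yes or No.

Total = 715 L; ⌈715/120⌉ = 6.
The bound of 6 does not rule out 6, but exhaustive search shows no assignment into 6 storage lockers of capacity 120 L exists — the minimum is 7.

No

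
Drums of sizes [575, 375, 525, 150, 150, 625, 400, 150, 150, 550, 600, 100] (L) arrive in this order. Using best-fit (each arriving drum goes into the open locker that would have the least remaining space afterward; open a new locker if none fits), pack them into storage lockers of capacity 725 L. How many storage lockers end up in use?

7

  575 → locker 1 (new)  [load 575/725]
  375 → locker 2 (new)  [load 375/725]
  525 → locker 3 (new)  [load 525/725]
  150 → locker 1  [load 725/725]
  150 → locker 3  [load 675/725]
  625 → locker 4 (new)  [load 625/725]
  400 → locker 5 (new)  [load 400/725]
  150 → locker 5  [load 550/725]
  150 → locker 5  [load 700/725]
  550 → locker 6 (new)  [load 550/725]
  600 → locker 7 (new)  [load 600/725]
  100 → locker 4  [load 725/725]
7 storage lockers opened.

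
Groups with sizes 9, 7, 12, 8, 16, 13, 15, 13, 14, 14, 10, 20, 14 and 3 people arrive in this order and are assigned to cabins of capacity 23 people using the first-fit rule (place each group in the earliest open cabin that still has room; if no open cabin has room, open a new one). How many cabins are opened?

  9 → cabin 1 (new)  [load 9/23]
  7 → cabin 1  [load 16/23]
  12 → cabin 2 (new)  [load 12/23]
  8 → cabin 2  [load 20/23]
  16 → cabin 3 (new)  [load 16/23]
  13 → cabin 4 (new)  [load 13/23]
  15 → cabin 5 (new)  [load 15/23]
  13 → cabin 6 (new)  [load 13/23]
  14 → cabin 7 (new)  [load 14/23]
  14 → cabin 8 (new)  [load 14/23]
  10 → cabin 4  [load 23/23]
  20 → cabin 9 (new)  [load 20/23]
  14 → cabin 10 (new)  [load 14/23]
  3 → cabin 1  [load 19/23]
10 cabins opened.

10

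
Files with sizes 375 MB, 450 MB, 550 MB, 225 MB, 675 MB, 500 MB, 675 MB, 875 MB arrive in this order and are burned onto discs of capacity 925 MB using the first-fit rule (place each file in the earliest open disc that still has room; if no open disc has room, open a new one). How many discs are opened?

6

  375 → disc 1 (new)  [load 375/925]
  450 → disc 1  [load 825/925]
  550 → disc 2 (new)  [load 550/925]
  225 → disc 2  [load 775/925]
  675 → disc 3 (new)  [load 675/925]
  500 → disc 4 (new)  [load 500/925]
  675 → disc 5 (new)  [load 675/925]
  875 → disc 6 (new)  [load 875/925]
6 discs opened.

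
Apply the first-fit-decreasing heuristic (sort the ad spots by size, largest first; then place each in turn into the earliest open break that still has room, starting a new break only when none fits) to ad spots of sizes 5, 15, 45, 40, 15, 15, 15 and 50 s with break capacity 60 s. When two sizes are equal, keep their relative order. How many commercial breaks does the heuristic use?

4

Sorted descending: 50, 45, 40, 15, 15, 15, 15, 5.
  50 → break 1 (new)  [load 50/60]
  45 → break 2 (new)  [load 45/60]
  40 → break 3 (new)  [load 40/60]
  15 → break 2  [load 60/60]
  15 → break 3  [load 55/60]
  15 → break 4 (new)  [load 15/60]
  15 → break 4  [load 30/60]
  5 → break 1  [load 55/60]
4 commercial breaks opened.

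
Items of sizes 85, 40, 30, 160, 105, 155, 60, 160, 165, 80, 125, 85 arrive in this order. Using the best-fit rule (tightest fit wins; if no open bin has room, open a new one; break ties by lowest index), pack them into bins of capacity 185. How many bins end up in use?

8

  85 → bin 1 (new)  [load 85/185]
  40 → bin 1  [load 125/185]
  30 → bin 1  [load 155/185]
  160 → bin 2 (new)  [load 160/185]
  105 → bin 3 (new)  [load 105/185]
  155 → bin 4 (new)  [load 155/185]
  60 → bin 3  [load 165/185]
  160 → bin 5 (new)  [load 160/185]
  165 → bin 6 (new)  [load 165/185]
  80 → bin 7 (new)  [load 80/185]
  125 → bin 8 (new)  [load 125/185]
  85 → bin 7  [load 165/185]
8 bins opened.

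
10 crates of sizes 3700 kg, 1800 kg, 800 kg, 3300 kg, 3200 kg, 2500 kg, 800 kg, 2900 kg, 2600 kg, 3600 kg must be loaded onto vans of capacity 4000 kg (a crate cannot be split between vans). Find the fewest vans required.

8

Total = 3700 + 3600 + 3300 + 3200 + 2900 + 2600 + 2500 + 1800 + 800 + 800 = 25200 kg.
Lower bound: ⌈25200/4000⌉ = 7 vans.
A packing using 8 vans:
  van 1: 3700 = 3700
  van 2: 3600 = 3600
  van 3: 3300 = 3300
  van 4: 3200 + 800 = 4000
  van 5: 2900 + 800 = 3700
  van 6: 2600 = 2600
  van 7: 2500 = 2500
  van 8: 1800 = 1800
No arrangement into 7 vans stays within capacity, so 8 is optimal.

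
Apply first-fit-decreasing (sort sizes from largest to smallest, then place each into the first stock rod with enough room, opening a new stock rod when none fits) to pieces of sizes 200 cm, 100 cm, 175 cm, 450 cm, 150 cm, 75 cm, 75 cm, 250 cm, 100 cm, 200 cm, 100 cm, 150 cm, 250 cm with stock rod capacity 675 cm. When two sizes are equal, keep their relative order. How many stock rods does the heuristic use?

Sorted descending: 450, 250, 250, 200, 200, 175, 150, 150, 100, 100, 100, 75, 75.
  450 → stock rod 1 (new)  [load 450/675]
  250 → stock rod 2 (new)  [load 250/675]
  250 → stock rod 2  [load 500/675]
  200 → stock rod 1  [load 650/675]
  200 → stock rod 3 (new)  [load 200/675]
  175 → stock rod 2  [load 675/675]
  150 → stock rod 3  [load 350/675]
  150 → stock rod 3  [load 500/675]
  100 → stock rod 3  [load 600/675]
  100 → stock rod 4 (new)  [load 100/675]
  100 → stock rod 4  [load 200/675]
  75 → stock rod 3  [load 675/675]
  75 → stock rod 4  [load 275/675]
4 stock rods opened.

4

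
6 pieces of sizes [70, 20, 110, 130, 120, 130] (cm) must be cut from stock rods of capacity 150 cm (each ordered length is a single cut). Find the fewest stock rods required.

5

Total = 130 + 130 + 120 + 110 + 70 + 20 = 580 cm.
Lower bound: ⌈580/150⌉ = 4 stock rods.
A packing using 5 stock rods:
  stock rod 1: 130 + 20 = 150
  stock rod 2: 130 = 130
  stock rod 3: 120 = 120
  stock rod 4: 110 = 110
  stock rod 5: 70 = 70
No arrangement into 4 stock rods stays within capacity, so 5 is optimal.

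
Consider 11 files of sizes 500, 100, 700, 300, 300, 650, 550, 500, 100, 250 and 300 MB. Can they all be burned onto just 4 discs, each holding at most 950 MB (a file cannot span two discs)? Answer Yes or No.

Total = 4250 MB; ⌈4250/950⌉ = 5.
At least 5 discs are required, but only 4 are allowed.

No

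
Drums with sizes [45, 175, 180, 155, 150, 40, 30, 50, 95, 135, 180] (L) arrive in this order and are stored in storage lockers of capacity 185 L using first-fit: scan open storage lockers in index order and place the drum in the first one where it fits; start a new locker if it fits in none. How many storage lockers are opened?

  45 → locker 1 (new)  [load 45/185]
  175 → locker 2 (new)  [load 175/185]
  180 → locker 3 (new)  [load 180/185]
  155 → locker 4 (new)  [load 155/185]
  150 → locker 5 (new)  [load 150/185]
  40 → locker 1  [load 85/185]
  30 → locker 1  [load 115/185]
  50 → locker 1  [load 165/185]
  95 → locker 6 (new)  [load 95/185]
  135 → locker 7 (new)  [load 135/185]
  180 → locker 8 (new)  [load 180/185]
8 storage lockers opened.

8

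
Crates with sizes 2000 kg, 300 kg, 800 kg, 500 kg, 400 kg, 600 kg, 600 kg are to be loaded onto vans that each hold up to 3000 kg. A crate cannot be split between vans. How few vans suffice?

Total = 2000 + 800 + 600 + 600 + 500 + 400 + 300 = 5200 kg.
Lower bound: ⌈5200/3000⌉ = 2 vans.
A packing using 2 vans:
  van 1: 2000 + 800 = 2800
  van 2: 600 + 600 + 500 + 400 + 300 = 2400
This matches the lower bound, so 2 is optimal.

2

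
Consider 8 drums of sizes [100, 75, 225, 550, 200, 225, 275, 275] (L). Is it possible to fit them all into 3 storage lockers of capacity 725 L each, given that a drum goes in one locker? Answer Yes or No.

A valid assignment using 3 storage lockers:
  locker 1: 550 + 100 + 75 = 725
  locker 2: 275 + 275 = 550
  locker 3: 225 + 225 + 200 = 650
Every load is within 725 L, so 3 storage lockers suffice.

Yes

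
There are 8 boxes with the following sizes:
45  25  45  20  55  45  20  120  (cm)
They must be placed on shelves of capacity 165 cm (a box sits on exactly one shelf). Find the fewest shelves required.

3

Total = 120 + 55 + 45 + 45 + 45 + 25 + 20 + 20 = 375 cm.
Lower bound: ⌈375/165⌉ = 3 shelves.
A packing using 3 shelves:
  shelf 1: 120 + 45 = 165
  shelf 2: 55 + 45 + 45 + 20 = 165
  shelf 3: 25 + 20 = 45
This matches the lower bound, so 3 is optimal.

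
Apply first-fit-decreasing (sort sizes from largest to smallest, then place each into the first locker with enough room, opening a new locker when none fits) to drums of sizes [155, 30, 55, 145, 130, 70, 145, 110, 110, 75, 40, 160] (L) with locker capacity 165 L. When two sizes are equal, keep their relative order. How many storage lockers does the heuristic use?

8

Sorted descending: 160, 155, 145, 145, 130, 110, 110, 75, 70, 55, 40, 30.
  160 → locker 1 (new)  [load 160/165]
  155 → locker 2 (new)  [load 155/165]
  145 → locker 3 (new)  [load 145/165]
  145 → locker 4 (new)  [load 145/165]
  130 → locker 5 (new)  [load 130/165]
  110 → locker 6 (new)  [load 110/165]
  110 → locker 7 (new)  [load 110/165]
  75 → locker 8 (new)  [load 75/165]
  70 → locker 8  [load 145/165]
  55 → locker 6  [load 165/165]
  40 → locker 7  [load 150/165]
  30 → locker 5  [load 160/165]
8 storage lockers opened.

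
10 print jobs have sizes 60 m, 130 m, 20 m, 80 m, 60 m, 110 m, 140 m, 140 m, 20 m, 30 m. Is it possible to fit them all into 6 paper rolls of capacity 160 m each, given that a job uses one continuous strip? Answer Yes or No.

A valid assignment using 6 paper rolls:
  roll 1: 140 + 20 = 160
  roll 2: 140 + 20 = 160
  roll 3: 130 + 30 = 160
  roll 4: 110 = 110
  roll 5: 80 + 60 = 140
  roll 6: 60 = 60
Every load is within 160 m, so 6 paper rolls suffice.

Yes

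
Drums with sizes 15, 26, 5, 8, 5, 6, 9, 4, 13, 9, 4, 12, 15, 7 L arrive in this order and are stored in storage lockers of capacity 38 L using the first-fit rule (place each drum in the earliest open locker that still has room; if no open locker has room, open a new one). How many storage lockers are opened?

  15 → locker 1 (new)  [load 15/38]
  26 → locker 2 (new)  [load 26/38]
  5 → locker 1  [load 20/38]
  8 → locker 1  [load 28/38]
  5 → locker 1  [load 33/38]
  6 → locker 2  [load 32/38]
  9 → locker 3 (new)  [load 9/38]
  4 → locker 1  [load 37/38]
  13 → locker 3  [load 22/38]
  9 → locker 3  [load 31/38]
  4 → locker 2  [load 36/38]
  12 → locker 4 (new)  [load 12/38]
  15 → locker 4  [load 27/38]
  7 → locker 3  [load 38/38]
4 storage lockers opened.

4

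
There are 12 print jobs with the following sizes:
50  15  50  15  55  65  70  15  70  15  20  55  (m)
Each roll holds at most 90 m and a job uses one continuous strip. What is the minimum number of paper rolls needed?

Total = 70 + 70 + 65 + 55 + 55 + 50 + 50 + 20 + 15 + 15 + 15 + 15 = 495 m.
Lower bound: ⌈495/90⌉ = 6 paper rolls.
Also, 7 print jobs each exceed 45 m, and no two of those can share a roll, so at least 7 paper rolls are needed.
A packing using 7 paper rolls:
  roll 1: 70 + 20 = 90
  roll 2: 70 + 15 = 85
  roll 3: 65 + 15 = 80
  roll 4: 55 + 15 + 15 = 85
  roll 5: 55 = 55
  roll 6: 50 = 50
  roll 7: 50 = 50
This matches the lower bound, so 7 is optimal.

7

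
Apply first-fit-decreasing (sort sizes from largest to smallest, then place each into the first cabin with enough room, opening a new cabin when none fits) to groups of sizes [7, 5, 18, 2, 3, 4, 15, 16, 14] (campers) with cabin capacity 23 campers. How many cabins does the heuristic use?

Sorted descending: 18, 16, 15, 14, 7, 5, 4, 3, 2.
  18 → cabin 1 (new)  [load 18/23]
  16 → cabin 2 (new)  [load 16/23]
  15 → cabin 3 (new)  [load 15/23]
  14 → cabin 4 (new)  [load 14/23]
  7 → cabin 2  [load 23/23]
  5 → cabin 1  [load 23/23]
  4 → cabin 3  [load 19/23]
  3 → cabin 3  [load 22/23]
  2 → cabin 4  [load 16/23]
4 cabins opened.

4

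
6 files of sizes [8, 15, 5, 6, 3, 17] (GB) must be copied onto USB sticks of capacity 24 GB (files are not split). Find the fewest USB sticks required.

3

Total = 17 + 15 + 8 + 6 + 5 + 3 = 54 GB.
Lower bound: ⌈54/24⌉ = 3 USB sticks.
A packing using 3 USB sticks:
  USB stick 1: 17 + 6 = 23
  USB stick 2: 15 + 8 = 23
  USB stick 3: 5 + 3 = 8
This matches the lower bound, so 3 is optimal.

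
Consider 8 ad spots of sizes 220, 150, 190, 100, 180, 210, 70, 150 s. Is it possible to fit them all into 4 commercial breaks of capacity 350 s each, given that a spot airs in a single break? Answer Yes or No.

Yes

A valid assignment using 4 commercial breaks:
  break 1: 220 + 100 = 320
  break 2: 210 + 70 = 280
  break 3: 190 + 150 = 340
  break 4: 180 + 150 = 330
Every load is within 350 s, so 4 commercial breaks suffice.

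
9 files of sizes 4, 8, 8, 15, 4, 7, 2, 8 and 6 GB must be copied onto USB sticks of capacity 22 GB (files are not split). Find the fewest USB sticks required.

3

Total = 15 + 8 + 8 + 8 + 7 + 6 + 4 + 4 + 2 = 62 GB.
Lower bound: ⌈62/22⌉ = 3 USB sticks.
A packing using 3 USB sticks:
  USB stick 1: 15 + 7 = 22
  USB stick 2: 8 + 8 + 6 = 22
  USB stick 3: 8 + 4 + 4 + 2 = 18
This matches the lower bound, so 3 is optimal.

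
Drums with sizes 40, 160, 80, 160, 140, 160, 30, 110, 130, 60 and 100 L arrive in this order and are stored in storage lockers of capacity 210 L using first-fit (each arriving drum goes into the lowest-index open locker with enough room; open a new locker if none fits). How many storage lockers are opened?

  40 → locker 1 (new)  [load 40/210]
  160 → locker 1  [load 200/210]
  80 → locker 2 (new)  [load 80/210]
  160 → locker 3 (new)  [load 160/210]
  140 → locker 4 (new)  [load 140/210]
  160 → locker 5 (new)  [load 160/210]
  30 → locker 2  [load 110/210]
  110 → locker 6 (new)  [load 110/210]
  130 → locker 7 (new)  [load 130/210]
  60 → locker 2  [load 170/210]
  100 → locker 6  [load 210/210]
7 storage lockers opened.

7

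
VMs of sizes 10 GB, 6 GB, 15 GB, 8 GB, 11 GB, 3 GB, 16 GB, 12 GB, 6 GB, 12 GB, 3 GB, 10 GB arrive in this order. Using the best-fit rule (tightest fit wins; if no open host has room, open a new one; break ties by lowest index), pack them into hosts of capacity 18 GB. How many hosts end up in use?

7

  10 → host 1 (new)  [load 10/18]
  6 → host 1  [load 16/18]
  15 → host 2 (new)  [load 15/18]
  8 → host 3 (new)  [load 8/18]
  11 → host 4 (new)  [load 11/18]
  3 → host 2  [load 18/18]
  16 → host 5 (new)  [load 16/18]
  12 → host 6 (new)  [load 12/18]
  6 → host 6  [load 18/18]
  12 → host 7 (new)  [load 12/18]
  3 → host 7  [load 15/18]
  10 → host 3  [load 18/18]
7 hosts opened.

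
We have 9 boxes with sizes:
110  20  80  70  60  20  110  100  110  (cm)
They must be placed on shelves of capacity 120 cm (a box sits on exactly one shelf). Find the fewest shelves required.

Total = 110 + 110 + 110 + 100 + 80 + 70 + 60 + 20 + 20 = 680 cm.
Lower bound: ⌈680/120⌉ = 6 shelves.
A packing using 7 shelves:
  shelf 1: 110 = 110
  shelf 2: 110 = 110
  shelf 3: 110 = 110
  shelf 4: 100 + 20 = 120
  shelf 5: 80 + 20 = 100
  shelf 6: 70 = 70
  shelf 7: 60 = 60
No arrangement into 6 shelves stays within capacity, so 7 is optimal.

7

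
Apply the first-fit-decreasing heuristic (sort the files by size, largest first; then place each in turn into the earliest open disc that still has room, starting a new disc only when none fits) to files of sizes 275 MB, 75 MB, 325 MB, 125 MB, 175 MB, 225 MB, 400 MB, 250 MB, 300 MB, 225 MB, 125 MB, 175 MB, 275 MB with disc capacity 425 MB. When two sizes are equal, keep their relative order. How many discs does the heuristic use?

Sorted descending: 400, 325, 300, 275, 275, 250, 225, 225, 175, 175, 125, 125, 75.
  400 → disc 1 (new)  [load 400/425]
  325 → disc 2 (new)  [load 325/425]
  300 → disc 3 (new)  [load 300/425]
  275 → disc 4 (new)  [load 275/425]
  275 → disc 5 (new)  [load 275/425]
  250 → disc 6 (new)  [load 250/425]
  225 → disc 7 (new)  [load 225/425]
  225 → disc 8 (new)  [load 225/425]
  175 → disc 6  [load 425/425]
  175 → disc 7  [load 400/425]
  125 → disc 3  [load 425/425]
  125 → disc 4  [load 400/425]
  75 → disc 2  [load 400/425]
8 discs opened.

8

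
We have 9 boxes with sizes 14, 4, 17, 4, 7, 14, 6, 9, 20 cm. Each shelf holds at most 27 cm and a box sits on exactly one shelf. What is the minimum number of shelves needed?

4

Total = 20 + 17 + 14 + 14 + 9 + 7 + 6 + 4 + 4 = 95 cm.
Lower bound: ⌈95/27⌉ = 4 shelves.
A packing using 4 shelves:
  shelf 1: 20 + 7 = 27
  shelf 2: 17 + 9 = 26
  shelf 3: 14 + 6 + 4 = 24
  shelf 4: 14 + 4 = 18
This matches the lower bound, so 4 is optimal.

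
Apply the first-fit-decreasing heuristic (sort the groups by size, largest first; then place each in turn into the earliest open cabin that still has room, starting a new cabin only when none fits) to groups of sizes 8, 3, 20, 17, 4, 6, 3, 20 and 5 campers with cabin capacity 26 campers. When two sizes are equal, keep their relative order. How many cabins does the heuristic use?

Sorted descending: 20, 20, 17, 8, 6, 5, 4, 3, 3.
  20 → cabin 1 (new)  [load 20/26]
  20 → cabin 2 (new)  [load 20/26]
  17 → cabin 3 (new)  [load 17/26]
  8 → cabin 3  [load 25/26]
  6 → cabin 1  [load 26/26]
  5 → cabin 2  [load 25/26]
  4 → cabin 4 (new)  [load 4/26]
  3 → cabin 4  [load 7/26]
  3 → cabin 4  [load 10/26]
4 cabins opened.

4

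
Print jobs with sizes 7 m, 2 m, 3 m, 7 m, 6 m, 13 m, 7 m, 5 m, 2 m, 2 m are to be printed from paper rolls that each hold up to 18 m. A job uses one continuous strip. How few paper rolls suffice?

3

Total = 13 + 7 + 7 + 7 + 6 + 5 + 3 + 2 + 2 + 2 = 54 m.
Lower bound: ⌈54/18⌉ = 3 paper rolls.
A packing using 3 paper rolls:
  roll 1: 13 + 5 = 18
  roll 2: 7 + 7 + 2 + 2 = 18
  roll 3: 7 + 6 + 3 + 2 = 18
This matches the lower bound, so 3 is optimal.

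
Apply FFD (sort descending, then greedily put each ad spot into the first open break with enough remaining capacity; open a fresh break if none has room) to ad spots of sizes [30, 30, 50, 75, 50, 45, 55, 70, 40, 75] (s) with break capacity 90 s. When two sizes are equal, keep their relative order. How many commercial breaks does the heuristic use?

Sorted descending: 75, 75, 70, 55, 50, 50, 45, 40, 30, 30.
  75 → break 1 (new)  [load 75/90]
  75 → break 2 (new)  [load 75/90]
  70 → break 3 (new)  [load 70/90]
  55 → break 4 (new)  [load 55/90]
  50 → break 5 (new)  [load 50/90]
  50 → break 6 (new)  [load 50/90]
  45 → break 7 (new)  [load 45/90]
  40 → break 5  [load 90/90]
  30 → break 4  [load 85/90]
  30 → break 6  [load 80/90]
7 commercial breaks opened.

7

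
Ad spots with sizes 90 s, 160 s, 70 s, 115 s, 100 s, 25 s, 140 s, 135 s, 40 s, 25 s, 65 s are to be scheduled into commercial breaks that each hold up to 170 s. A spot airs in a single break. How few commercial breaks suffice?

6

Total = 160 + 140 + 135 + 115 + 100 + 90 + 70 + 65 + 40 + 25 + 25 = 965 s.
Lower bound: ⌈965/170⌉ = 6 commercial breaks.
A packing using 6 commercial breaks:
  break 1: 160 = 160
  break 2: 140 + 25 = 165
  break 3: 135 + 25 = 160
  break 4: 115 + 40 = 155
  break 5: 100 + 70 = 170
  break 6: 90 + 65 = 155
This matches the lower bound, so 6 is optimal.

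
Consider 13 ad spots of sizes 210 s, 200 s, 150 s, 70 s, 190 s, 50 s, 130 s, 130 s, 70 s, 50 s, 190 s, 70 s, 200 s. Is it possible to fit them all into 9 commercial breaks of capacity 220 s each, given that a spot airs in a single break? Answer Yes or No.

Yes

A valid assignment using 9 commercial breaks:
  break 1: 210 = 210
  break 2: 200 = 200
  break 3: 200 = 200
  break 4: 190 = 190
  break 5: 190 = 190
  break 6: 150 + 70 = 220
  break 7: 130 + 70 = 200
  break 8: 130 + 70 = 200
  break 9: 50 + 50 = 100
Every load is within 220 s, so 9 commercial breaks suffice.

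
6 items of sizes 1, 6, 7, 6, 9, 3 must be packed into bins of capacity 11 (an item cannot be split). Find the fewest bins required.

Total = 9 + 7 + 6 + 6 + 3 + 1 = 32.
Lower bound: ⌈32/11⌉ = 3 bins.
Also, 4 items each exceed 11/2, and no two of those can share a bin, so at least 4 bins are needed.
A packing using 4 bins:
  bin 1: 9 + 1 = 10
  bin 2: 7 + 3 = 10
  bin 3: 6 = 6
  bin 4: 6 = 6
This matches the lower bound, so 4 is optimal.

4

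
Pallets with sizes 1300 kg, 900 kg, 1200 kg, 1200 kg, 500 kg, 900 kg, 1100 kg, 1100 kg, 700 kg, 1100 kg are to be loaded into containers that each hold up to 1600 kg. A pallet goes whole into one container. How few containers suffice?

8

Total = 1300 + 1200 + 1200 + 1100 + 1100 + 1100 + 900 + 900 + 700 + 500 = 10000 kg.
Lower bound: ⌈10000/1600⌉ = 7 containers.
Also, 8 pallets each exceed 800 kg, and no two of those can share a container, so at least 8 containers are needed.
A packing using 8 containers:
  container 1: 1300 = 1300
  container 2: 1200 = 1200
  container 3: 1200 = 1200
  container 4: 1100 + 500 = 1600
  container 5: 1100 = 1100
  container 6: 1100 = 1100
  container 7: 900 + 700 = 1600
  container 8: 900 = 900
This matches the lower bound, so 8 is optimal.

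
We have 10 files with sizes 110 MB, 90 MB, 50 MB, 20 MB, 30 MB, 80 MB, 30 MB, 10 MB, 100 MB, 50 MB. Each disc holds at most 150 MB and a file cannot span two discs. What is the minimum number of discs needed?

4

Total = 110 + 100 + 90 + 80 + 50 + 50 + 30 + 30 + 20 + 10 = 570 MB.
Lower bound: ⌈570/150⌉ = 4 discs.
A packing using 4 discs:
  disc 1: 110 + 30 + 10 = 150
  disc 2: 100 + 50 = 150
  disc 3: 90 + 50 = 140
  disc 4: 80 + 30 + 20 = 130
This matches the lower bound, so 4 is optimal.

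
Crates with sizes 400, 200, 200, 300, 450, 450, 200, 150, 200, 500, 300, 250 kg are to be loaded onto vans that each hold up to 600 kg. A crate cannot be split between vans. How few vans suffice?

7

Total = 500 + 450 + 450 + 400 + 300 + 300 + 250 + 200 + 200 + 200 + 200 + 150 = 3600 kg.
Lower bound: ⌈3600/600⌉ = 6 vans.
A packing using 7 vans:
  van 1: 500 = 500
  van 2: 450 + 150 = 600
  van 3: 450 = 450
  van 4: 400 + 200 = 600
  van 5: 300 + 300 = 600
  van 6: 250 + 200 = 450
  van 7: 200 + 200 = 400
No arrangement into 6 vans stays within capacity, so 7 is optimal.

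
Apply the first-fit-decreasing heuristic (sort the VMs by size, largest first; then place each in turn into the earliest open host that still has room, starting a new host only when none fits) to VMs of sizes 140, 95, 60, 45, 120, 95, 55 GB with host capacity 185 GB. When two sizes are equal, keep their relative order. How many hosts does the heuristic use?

Sorted descending: 140, 120, 95, 95, 60, 55, 45.
  140 → host 1 (new)  [load 140/185]
  120 → host 2 (new)  [load 120/185]
  95 → host 3 (new)  [load 95/185]
  95 → host 4 (new)  [load 95/185]
  60 → host 2  [load 180/185]
  55 → host 3  [load 150/185]
  45 → host 1  [load 185/185]
4 hosts opened.

4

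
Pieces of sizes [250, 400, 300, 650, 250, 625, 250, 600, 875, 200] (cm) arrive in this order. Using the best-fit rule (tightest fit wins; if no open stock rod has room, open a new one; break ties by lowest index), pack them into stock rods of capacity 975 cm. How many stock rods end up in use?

  250 → stock rod 1 (new)  [load 250/975]
  400 → stock rod 1  [load 650/975]
  300 → stock rod 1  [load 950/975]
  650 → stock rod 2 (new)  [load 650/975]
  250 → stock rod 2  [load 900/975]
  625 → stock rod 3 (new)  [load 625/975]
  250 → stock rod 3  [load 875/975]
  600 → stock rod 4 (new)  [load 600/975]
  875 → stock rod 5 (new)  [load 875/975]
  200 → stock rod 4  [load 800/975]
5 stock rods opened.

5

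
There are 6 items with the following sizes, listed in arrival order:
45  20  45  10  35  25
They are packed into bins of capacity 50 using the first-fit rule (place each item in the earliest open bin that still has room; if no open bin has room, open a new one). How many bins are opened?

  45 → bin 1 (new)  [load 45/50]
  20 → bin 2 (new)  [load 20/50]
  45 → bin 3 (new)  [load 45/50]
  10 → bin 2  [load 30/50]
  35 → bin 4 (new)  [load 35/50]
  25 → bin 5 (new)  [load 25/50]
5 bins opened.

5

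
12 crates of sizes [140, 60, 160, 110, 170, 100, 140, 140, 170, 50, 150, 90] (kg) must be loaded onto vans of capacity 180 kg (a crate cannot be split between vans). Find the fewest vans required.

10

Total = 170 + 170 + 160 + 150 + 140 + 140 + 140 + 110 + 100 + 90 + 60 + 50 = 1480 kg.
Lower bound: ⌈1480/180⌉ = 9 vans.
A packing using 10 vans:
  van 1: 170 = 170
  van 2: 170 = 170
  van 3: 160 = 160
  van 4: 150 = 150
  van 5: 140 = 140
  van 6: 140 = 140
  van 7: 140 = 140
  van 8: 110 + 60 = 170
  van 9: 100 + 50 = 150
  van 10: 90 = 90
No arrangement into 9 vans stays within capacity, so 10 is optimal.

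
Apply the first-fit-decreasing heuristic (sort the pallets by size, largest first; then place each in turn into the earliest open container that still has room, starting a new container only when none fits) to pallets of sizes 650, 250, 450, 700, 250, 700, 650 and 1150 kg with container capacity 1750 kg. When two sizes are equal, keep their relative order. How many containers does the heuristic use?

Sorted descending: 1150, 700, 700, 650, 650, 450, 250, 250.
  1150 → container 1 (new)  [load 1150/1750]
  700 → container 2 (new)  [load 700/1750]
  700 → container 2  [load 1400/1750]
  650 → container 3 (new)  [load 650/1750]
  650 → container 3  [load 1300/1750]
  450 → container 1  [load 1600/1750]
  250 → container 2  [load 1650/1750]
  250 → container 3  [load 1550/1750]
3 containers opened.

3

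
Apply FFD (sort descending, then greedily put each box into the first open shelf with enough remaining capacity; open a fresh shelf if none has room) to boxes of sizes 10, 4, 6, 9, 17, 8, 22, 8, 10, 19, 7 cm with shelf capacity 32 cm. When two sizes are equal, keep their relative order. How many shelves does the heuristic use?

Sorted descending: 22, 19, 17, 10, 10, 9, 8, 8, 7, 6, 4.
  22 → shelf 1 (new)  [load 22/32]
  19 → shelf 2 (new)  [load 19/32]
  17 → shelf 3 (new)  [load 17/32]
  10 → shelf 1  [load 32/32]
  10 → shelf 2  [load 29/32]
  9 → shelf 3  [load 26/32]
  8 → shelf 4 (new)  [load 8/32]
  8 → shelf 4  [load 16/32]
  7 → shelf 4  [load 23/32]
  6 → shelf 3  [load 32/32]
  4 → shelf 4  [load 27/32]
4 shelves opened.

4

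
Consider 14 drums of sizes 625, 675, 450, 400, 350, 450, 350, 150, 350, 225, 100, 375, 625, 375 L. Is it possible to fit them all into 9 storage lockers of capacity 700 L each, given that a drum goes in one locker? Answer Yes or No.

Total = 5500 L; ⌈5500/700⌉ = 8.
The bound of 8 does not rule out 9, but exhaustive search shows no assignment into 9 storage lockers of capacity 700 L exists — the minimum is 10.

No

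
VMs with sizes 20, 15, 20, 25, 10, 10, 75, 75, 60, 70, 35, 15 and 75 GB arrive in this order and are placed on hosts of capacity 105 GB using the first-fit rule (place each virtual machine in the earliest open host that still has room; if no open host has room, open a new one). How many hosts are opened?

  20 → host 1 (new)  [load 20/105]
  15 → host 1  [load 35/105]
  20 → host 1  [load 55/105]
  25 → host 1  [load 80/105]
  10 → host 1  [load 90/105]
  10 → host 1  [load 100/105]
  75 → host 2 (new)  [load 75/105]
  75 → host 3 (new)  [load 75/105]
  60 → host 4 (new)  [load 60/105]
  70 → host 5 (new)  [load 70/105]
  35 → host 4  [load 95/105]
  15 → host 2  [load 90/105]
  75 → host 6 (new)  [load 75/105]
6 hosts opened.

6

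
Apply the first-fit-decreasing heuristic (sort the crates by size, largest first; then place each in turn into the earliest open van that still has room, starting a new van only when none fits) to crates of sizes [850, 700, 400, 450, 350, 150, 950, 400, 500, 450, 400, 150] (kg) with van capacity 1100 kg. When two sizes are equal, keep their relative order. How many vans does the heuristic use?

Sorted descending: 950, 850, 700, 500, 450, 450, 400, 400, 400, 350, 150, 150.
  950 → van 1 (new)  [load 950/1100]
  850 → van 2 (new)  [load 850/1100]
  700 → van 3 (new)  [load 700/1100]
  500 → van 4 (new)  [load 500/1100]
  450 → van 4  [load 950/1100]
  450 → van 5 (new)  [load 450/1100]
  400 → van 3  [load 1100/1100]
  400 → van 5  [load 850/1100]
  400 → van 6 (new)  [load 400/1100]
  350 → van 6  [load 750/1100]
  150 → van 1  [load 1100/1100]
  150 → van 2  [load 1000/1100]
6 vans opened.

6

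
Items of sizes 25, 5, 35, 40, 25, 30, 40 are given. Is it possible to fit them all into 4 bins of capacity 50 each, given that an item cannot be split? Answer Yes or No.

No

Total = 200; ⌈200/50⌉ = 4.
The bound of 4 does not rule out 4, but exhaustive search shows no assignment into 4 bins of capacity 50 exists — the minimum is 5.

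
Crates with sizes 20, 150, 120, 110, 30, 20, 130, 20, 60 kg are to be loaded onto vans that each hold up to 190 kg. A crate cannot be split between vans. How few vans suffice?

Total = 150 + 130 + 120 + 110 + 60 + 30 + 20 + 20 + 20 = 660 kg.
Lower bound: ⌈660/190⌉ = 4 vans.
A packing using 4 vans:
  van 1: 150 + 30 = 180
  van 2: 130 + 60 = 190
  van 3: 120 + 20 + 20 + 20 = 180
  van 4: 110 = 110
This matches the lower bound, so 4 is optimal.

4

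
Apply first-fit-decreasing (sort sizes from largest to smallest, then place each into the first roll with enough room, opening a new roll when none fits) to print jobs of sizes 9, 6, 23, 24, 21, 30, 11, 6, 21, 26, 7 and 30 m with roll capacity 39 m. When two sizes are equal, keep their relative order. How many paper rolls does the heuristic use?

7

Sorted descending: 30, 30, 26, 24, 23, 21, 21, 11, 9, 7, 6, 6.
  30 → roll 1 (new)  [load 30/39]
  30 → roll 2 (new)  [load 30/39]
  26 → roll 3 (new)  [load 26/39]
  24 → roll 4 (new)  [load 24/39]
  23 → roll 5 (new)  [load 23/39]
  21 → roll 6 (new)  [load 21/39]
  21 → roll 7 (new)  [load 21/39]
  11 → roll 3  [load 37/39]
  9 → roll 1  [load 39/39]
  7 → roll 2  [load 37/39]
  6 → roll 4  [load 30/39]
  6 → roll 4  [load 36/39]
7 paper rolls opened.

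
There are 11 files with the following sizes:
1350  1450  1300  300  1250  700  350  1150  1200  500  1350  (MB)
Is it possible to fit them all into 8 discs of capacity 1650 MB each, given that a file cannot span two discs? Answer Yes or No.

Yes

A valid assignment using 8 discs:
  disc 1: 1450 = 1450
  disc 2: 1350 + 300 = 1650
  disc 3: 1350 = 1350
  disc 4: 1300 + 350 = 1650
  disc 5: 1250 = 1250
  disc 6: 1200 = 1200
  disc 7: 1150 + 500 = 1650
  disc 8: 700 = 700
Every load is within 1650 MB, so 8 discs suffice.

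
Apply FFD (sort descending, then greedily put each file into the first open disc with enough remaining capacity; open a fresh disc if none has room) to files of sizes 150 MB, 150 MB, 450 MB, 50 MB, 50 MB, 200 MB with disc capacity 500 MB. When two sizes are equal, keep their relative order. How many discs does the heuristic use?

3

Sorted descending: 450, 200, 150, 150, 50, 50.
  450 → disc 1 (new)  [load 450/500]
  200 → disc 2 (new)  [load 200/500]
  150 → disc 2  [load 350/500]
  150 → disc 2  [load 500/500]
  50 → disc 1  [load 500/500]
  50 → disc 3 (new)  [load 50/500]
3 discs opened.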